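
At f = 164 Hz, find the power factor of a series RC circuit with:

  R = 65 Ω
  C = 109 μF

Step 1 — Angular frequency: ω = 2π·f = 2π·164 = 1030 rad/s.
Step 2 — Component impedances:
  R: Z = R = 65 Ω
  C: Z = 1/(jωC) = -j/(ω·C) = 0 - j8.903 Ω
Step 3 — Series combination: Z_total = R + C = 65 - j8.903 Ω = 65.61∠-7.8° Ω.
Step 4 — Power factor: PF = cos(φ) = Re(Z)/|Z| = 65/65.61 = 0.9907.
Step 5 — Type: Im(Z) = -8.903 ⇒ leading (phase φ = -7.8°).

PF = 0.9907 (leading, φ = -7.8°)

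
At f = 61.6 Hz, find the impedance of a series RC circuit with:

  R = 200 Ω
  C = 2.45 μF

Step 1 — Angular frequency: ω = 2π·f = 2π·61.6 = 387 rad/s.
Step 2 — Component impedances:
  R: Z = R = 200 Ω
  C: Z = 1/(jωC) = -j/(ω·C) = 0 - j1055 Ω
Step 3 — Series combination: Z_total = R + C = 200 - j1055 Ω = 1073∠-79.3° Ω.

Z = 200 - j1055 Ω = 1073∠-79.3° Ω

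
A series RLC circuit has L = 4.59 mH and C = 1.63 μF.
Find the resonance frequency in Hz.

Step 1 — Resonance condition Im(Z)=0 gives ω₀ = 1/√(LC).
Step 2 — ω₀ = 1/√(0.00459·1.63e-06) = 1.156e+04 rad/s.
Step 3 — f₀ = ω₀/(2π) = 1840 Hz.

f₀ = 1840 Hz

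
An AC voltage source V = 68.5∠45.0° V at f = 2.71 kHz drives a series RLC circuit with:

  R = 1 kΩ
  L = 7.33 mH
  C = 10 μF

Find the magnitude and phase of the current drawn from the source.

Step 1 — Angular frequency: ω = 2π·f = 2π·2710 = 1.703e+04 rad/s.
Step 2 — Component impedances:
  R: Z = R = 1000 Ω
  L: Z = jωL = j·1.703e+04·0.00733 = 0 + j124.8 Ω
  C: Z = 1/(jωC) = -j/(ω·C) = 0 - j5.873 Ω
Step 3 — Series combination: Z_total = R + L + C = 1000 + j118.9 Ω = 1007∠6.8° Ω.
Step 4 — Source phasor: V = 68.5∠45.0° V = 48.44 + j48.44 V.
Step 5 — Ohm's law: I = V / Z_total = (48.44 + j48.44) / (1000 + j118.9) = 0.05344 + j0.04208 A.
Step 6 — Convert to polar: |I| = 0.06802 A, ∠I = 38.2°.

I = 0.06802∠38.2° A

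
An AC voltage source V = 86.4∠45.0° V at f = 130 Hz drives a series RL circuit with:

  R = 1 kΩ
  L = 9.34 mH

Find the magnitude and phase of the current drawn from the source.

Step 1 — Angular frequency: ω = 2π·f = 2π·130 = 816.8 rad/s.
Step 2 — Component impedances:
  R: Z = R = 1000 Ω
  L: Z = jωL = j·816.8·0.00934 = 0 + j7.629 Ω
Step 3 — Series combination: Z_total = R + L = 1000 + j7.629 Ω = 1000∠0.4° Ω.
Step 4 — Source phasor: V = 86.4∠45.0° V = 61.09 + j61.09 V.
Step 5 — Ohm's law: I = V / Z_total = (61.09 + j61.09) / (1000 + j7.629) = 0.06156 + j0.06062 A.
Step 6 — Convert to polar: |I| = 0.0864 A, ∠I = 44.6°.

I = 0.0864∠44.6° A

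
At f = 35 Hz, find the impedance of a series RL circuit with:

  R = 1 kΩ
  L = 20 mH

Step 1 — Angular frequency: ω = 2π·f = 2π·35 = 219.9 rad/s.
Step 2 — Component impedances:
  R: Z = R = 1000 Ω
  L: Z = jωL = j·219.9·0.02 = 0 + j4.398 Ω
Step 3 — Series combination: Z_total = R + L = 1000 + j4.398 Ω = 1000∠0.3° Ω.

Z = 1000 + j4.398 Ω = 1000∠0.3° Ω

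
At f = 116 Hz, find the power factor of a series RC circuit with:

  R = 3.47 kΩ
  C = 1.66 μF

Step 1 — Angular frequency: ω = 2π·f = 2π·116 = 728.8 rad/s.
Step 2 — Component impedances:
  R: Z = R = 3470 Ω
  C: Z = 1/(jωC) = -j/(ω·C) = 0 - j826.5 Ω
Step 3 — Series combination: Z_total = R + C = 3470 - j826.5 Ω = 3567∠-13.4° Ω.
Step 4 — Power factor: PF = cos(φ) = Re(Z)/|Z| = 3470/3567 = 0.9728.
Step 5 — Type: Im(Z) = -826.5 ⇒ leading (phase φ = -13.4°).

PF = 0.9728 (leading, φ = -13.4°)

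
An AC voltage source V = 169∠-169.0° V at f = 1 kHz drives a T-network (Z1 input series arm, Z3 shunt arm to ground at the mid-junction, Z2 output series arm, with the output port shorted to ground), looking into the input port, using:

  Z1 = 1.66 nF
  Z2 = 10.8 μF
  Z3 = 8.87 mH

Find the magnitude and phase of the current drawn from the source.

Step 1 — Angular frequency: ω = 2π·f = 2π·1000 = 6283 rad/s.
Step 2 — Component impedances:
  Z1: Z = 1/(jωC) = -j/(ω·C) = 0 - j9.588e+04 Ω
  Z2: Z = 1/(jωC) = -j/(ω·C) = 0 - j14.74 Ω
  Z3: Z = jωL = j·6283·0.00887 = 0 + j55.73 Ω
Step 3 — With the output port shorted to ground, the output series arm Z2 runs from the junction to ground; the shunt arm Z3 also runs from the junction to ground. They appear in parallel: Z3 || Z2 = 0 - j20.03 Ω.
Step 4 — Series with input arm Z1: Z_in = Z1 + (Z3 || Z2) = 0 - j9.59e+04 Ω = 9.59e+04∠-90.0° Ω.
Step 5 — Source phasor: V = 169∠-169.0° V = -165.9 - j32.25 V.
Step 6 — Ohm's law: I = V / Z_total = (-165.9 - j32.25) / (0 - j9.59e+04) = 0.0003363 - j0.00173 A.
Step 7 — Convert to polar: |I| = 0.001762 A, ∠I = -79.0°.

I = 0.001762∠-79.0° A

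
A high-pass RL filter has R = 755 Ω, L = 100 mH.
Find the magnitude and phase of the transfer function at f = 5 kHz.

Step 1 — Angular frequency: ω = 2π·5000 = 3.142e+04 rad/s.
Step 2 — Transfer function: H(jω) = jωL/(R + jωL).
Step 3 — Numerator jωL = j·3142; denominator R + jωL = 755 + j3142.
Step 4 — H = 0.9454 + j0.2272.
Step 5 — Magnitude: |H| = 0.9723 (-0.2 dB); phase: φ = 13.5°.

|H| = 0.9723 (-0.2 dB), φ = 13.5°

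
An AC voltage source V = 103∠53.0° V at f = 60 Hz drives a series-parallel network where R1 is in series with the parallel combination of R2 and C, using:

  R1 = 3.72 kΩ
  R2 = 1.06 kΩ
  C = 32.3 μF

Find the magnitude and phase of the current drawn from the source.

Step 1 — Angular frequency: ω = 2π·f = 2π·60 = 377 rad/s.
Step 2 — Component impedances:
  R1: Z = R = 3720 Ω
  R2: Z = R = 1060 Ω
  C: Z = 1/(jωC) = -j/(ω·C) = 0 - j82.12 Ω
Step 3 — Parallel branch: R2 || C = 1/(1/R2 + 1/C) = 6.325 - j81.63 Ω.
Step 4 — Series with R1: Z_total = R1 + (R2 || C) = 3726 - j81.63 Ω = 3727∠-1.3° Ω.
Step 5 — Source phasor: V = 103∠53.0° V = 61.99 + j82.26 V.
Step 6 — Ohm's law: I = V / Z_total = (61.99 + j82.26) / (3726 - j81.63) = 0.01614 + j0.02243 A.
Step 7 — Convert to polar: |I| = 0.02763 A, ∠I = 54.3°.

I = 0.02763∠54.3° A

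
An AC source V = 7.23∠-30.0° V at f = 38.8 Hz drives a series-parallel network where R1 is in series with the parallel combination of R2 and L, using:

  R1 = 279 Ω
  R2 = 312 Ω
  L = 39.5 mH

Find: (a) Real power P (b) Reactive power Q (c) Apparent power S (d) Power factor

Step 1 — Angular frequency: ω = 2π·f = 2π·38.8 = 243.8 rad/s.
Step 2 — Component impedances:
  R1: Z = R = 279 Ω
  R2: Z = R = 312 Ω
  L: Z = jωL = j·243.8·0.0395 = 0 + j9.63 Ω
Step 3 — Parallel branch: R2 || L = 1/(1/R2 + 1/L) = 0.2969 + j9.62 Ω.
Step 4 — Series with R1: Z_total = R1 + (R2 || L) = 279.3 + j9.62 Ω = 279.5∠2.0° Ω.
Step 5 — Source phasor: V = 7.23∠-30.0° V = 6.261 - j3.615 V.
Step 6 — Current: I = V / Z = 0.02195 - j0.0137 A = 0.02587∠-32.0° A.
Step 7 — Complex power: S = V·I* = 0.1869 + j0.006439 VA.
Step 8 — Real power: P = Re(S) = 0.1869 W.
Step 9 — Reactive power: Q = Im(S) = 0.006439 VAR.
Step 10 — Apparent power: |S| = 0.187 VA.
Step 11 — Power factor: PF = P/|S| = 0.9994 (lagging).

(a) P = 0.1869 W  (b) Q = 0.006439 VAR  (c) S = 0.187 VA  (d) PF = 0.9994 (lagging)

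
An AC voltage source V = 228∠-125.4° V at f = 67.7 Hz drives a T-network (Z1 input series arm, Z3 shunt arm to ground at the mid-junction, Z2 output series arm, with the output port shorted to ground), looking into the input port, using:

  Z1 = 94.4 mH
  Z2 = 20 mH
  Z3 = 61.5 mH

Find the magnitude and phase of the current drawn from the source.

Step 1 — Angular frequency: ω = 2π·f = 2π·67.7 = 425.4 rad/s.
Step 2 — Component impedances:
  Z1: Z = jωL = j·425.4·0.0944 = 0 + j40.16 Ω
  Z2: Z = jωL = j·425.4·0.02 = 0 + j8.507 Ω
  Z3: Z = jωL = j·425.4·0.0615 = 0 + j26.16 Ω
Step 3 — With the output port shorted to ground, the output series arm Z2 runs from the junction to ground; the shunt arm Z3 also runs from the junction to ground. They appear in parallel: Z3 || Z2 = 0 + j6.42 Ω.
Step 4 — Series with input arm Z1: Z_in = Z1 + (Z3 || Z2) = 0 + j46.57 Ω = 46.57∠90.0° Ω.
Step 5 — Source phasor: V = 228∠-125.4° V = -132.1 - j185.8 V.
Step 6 — Ohm's law: I = V / Z_total = (-132.1 - j185.8) / (0 + j46.57) = -3.99 + j2.836 A.
Step 7 — Convert to polar: |I| = 4.895 A, ∠I = 144.6°.

I = 4.895∠144.6° A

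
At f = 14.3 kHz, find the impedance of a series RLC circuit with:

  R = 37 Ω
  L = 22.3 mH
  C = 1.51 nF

Step 1 — Angular frequency: ω = 2π·f = 2π·1.43e+04 = 8.985e+04 rad/s.
Step 2 — Component impedances:
  R: Z = R = 37 Ω
  L: Z = jωL = j·8.985e+04·0.0223 = 0 + j2004 Ω
  C: Z = 1/(jωC) = -j/(ω·C) = 0 - j7371 Ω
Step 3 — Series combination: Z_total = R + L + C = 37 - j5367 Ω = 5367∠-89.6° Ω.

Z = 37 - j5367 Ω = 5367∠-89.6° Ω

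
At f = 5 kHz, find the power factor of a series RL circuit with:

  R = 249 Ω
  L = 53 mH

Step 1 — Angular frequency: ω = 2π·f = 2π·5000 = 3.142e+04 rad/s.
Step 2 — Component impedances:
  R: Z = R = 249 Ω
  L: Z = jωL = j·3.142e+04·0.053 = 0 + j1665 Ω
Step 3 — Series combination: Z_total = R + L = 249 + j1665 Ω = 1684∠81.5° Ω.
Step 4 — Power factor: PF = cos(φ) = Re(Z)/|Z| = 249/1684 = 0.1479.
Step 5 — Type: Im(Z) = 1665 ⇒ lagging (phase φ = 81.5°).

PF = 0.1479 (lagging, φ = 81.5°)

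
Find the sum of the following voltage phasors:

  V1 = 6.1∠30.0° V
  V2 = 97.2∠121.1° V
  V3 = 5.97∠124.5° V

Step 1 — Convert each phasor to rectangular form:
  V1 = 6.1·(cos(30.0°) + j·sin(30.0°)) = 5.283 + j3.05 V
  V2 = 97.2·(cos(121.1°) + j·sin(121.1°)) = -50.21 + j83.23 V
  V3 = 5.97·(cos(124.5°) + j·sin(124.5°)) = -3.381 + j4.92 V
Step 2 — Sum components: V_total = -48.31 + j91.2 V.
Step 3 — Convert to polar: |V_total| = 103.2 V, ∠V_total = 117.9°.

V_total = 103.2∠117.9° V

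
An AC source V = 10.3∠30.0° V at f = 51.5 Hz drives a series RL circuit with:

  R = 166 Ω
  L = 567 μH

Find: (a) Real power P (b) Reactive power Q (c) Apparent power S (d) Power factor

Step 1 — Angular frequency: ω = 2π·f = 2π·51.5 = 323.6 rad/s.
Step 2 — Component impedances:
  R: Z = R = 166 Ω
  L: Z = jωL = j·323.6·0.000567 = 0 + j0.1835 Ω
Step 3 — Series combination: Z_total = R + L = 166 + j0.1835 Ω = 166∠0.1° Ω.
Step 4 — Source phasor: V = 10.3∠30.0° V = 8.92 + j5.15 V.
Step 5 — Current: I = V / Z = 0.05377 + j0.03096 A = 0.06205∠29.9° A.
Step 6 — Complex power: S = V·I* = 0.6391 + j0.0007064 VA.
Step 7 — Real power: P = Re(S) = 0.6391 W.
Step 8 — Reactive power: Q = Im(S) = 0.0007064 VAR.
Step 9 — Apparent power: |S| = 0.6391 VA.
Step 10 — Power factor: PF = P/|S| = 1 (lagging).

(a) P = 0.6391 W  (b) Q = 0.0007064 VAR  (c) S = 0.6391 VA  (d) PF = 1 (lagging)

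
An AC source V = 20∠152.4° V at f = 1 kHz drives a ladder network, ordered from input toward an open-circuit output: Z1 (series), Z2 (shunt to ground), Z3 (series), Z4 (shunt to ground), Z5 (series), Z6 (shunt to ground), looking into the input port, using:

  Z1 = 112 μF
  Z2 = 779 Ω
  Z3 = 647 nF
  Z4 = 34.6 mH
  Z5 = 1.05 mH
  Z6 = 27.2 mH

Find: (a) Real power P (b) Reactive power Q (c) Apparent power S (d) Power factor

Step 1 — Angular frequency: ω = 2π·f = 2π·1000 = 6283 rad/s.
Step 2 — Component impedances:
  Z1: Z = 1/(jωC) = -j/(ω·C) = 0 - j1.421 Ω
  Z2: Z = R = 779 Ω
  Z3: Z = 1/(jωC) = -j/(ω·C) = 0 - j246 Ω
  Z4: Z = jωL = j·6283·0.0346 = 0 + j217.4 Ω
  Z5: Z = jωL = j·6283·0.00105 = 0 + j6.597 Ω
  Z6: Z = jωL = j·6283·0.0272 = 0 + j170.9 Ω
Step 3 — Ladder network (open output): work backward from the far end, alternating series and parallel combinations. Z_in = 27.23 - j144.5 Ω = 147.1∠-79.3° Ω.
Step 4 — Source phasor: V = 20∠152.4° V = -17.72 + j9.266 V.
Step 5 — Current: I = V / Z = -0.08424 - j0.1068 A = 0.136∠-128.3° A.
Step 6 — Complex power: S = V·I* = 0.5038 - j2.673 VA.
Step 7 — Real power: P = Re(S) = 0.5038 W.
Step 8 — Reactive power: Q = Im(S) = -2.673 VAR.
Step 9 — Apparent power: |S| = 2.72 VA.
Step 10 — Power factor: PF = P/|S| = 0.1852 (leading).

(a) P = 0.5038 W  (b) Q = -2.673 VAR  (c) S = 2.72 VA  (d) PF = 0.1852 (leading)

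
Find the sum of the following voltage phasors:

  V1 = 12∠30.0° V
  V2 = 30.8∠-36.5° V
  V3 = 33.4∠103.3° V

Step 1 — Convert each phasor to rectangular form:
  V1 = 12·(cos(30.0°) + j·sin(30.0°)) = 10.39 + j6 V
  V2 = 30.8·(cos(-36.5°) + j·sin(-36.5°)) = 24.76 - j18.32 V
  V3 = 33.4·(cos(103.3°) + j·sin(103.3°)) = -7.684 + j32.5 V
Step 2 — Sum components: V_total = 27.47 + j20.18 V.
Step 3 — Convert to polar: |V_total| = 34.09 V, ∠V_total = 36.3°.

V_total = 34.09∠36.3° V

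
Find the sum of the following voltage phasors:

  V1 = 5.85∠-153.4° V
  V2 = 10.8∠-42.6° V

Step 1 — Convert each phasor to rectangular form:
  V1 = 5.85·(cos(-153.4°) + j·sin(-153.4°)) = -5.231 - j2.619 V
  V2 = 10.8·(cos(-42.6°) + j·sin(-42.6°)) = 7.95 - j7.31 V
Step 2 — Sum components: V_total = 2.719 - j9.93 V.
Step 3 — Convert to polar: |V_total| = 10.3 V, ∠V_total = -74.7°.

V_total = 10.3∠-74.7° V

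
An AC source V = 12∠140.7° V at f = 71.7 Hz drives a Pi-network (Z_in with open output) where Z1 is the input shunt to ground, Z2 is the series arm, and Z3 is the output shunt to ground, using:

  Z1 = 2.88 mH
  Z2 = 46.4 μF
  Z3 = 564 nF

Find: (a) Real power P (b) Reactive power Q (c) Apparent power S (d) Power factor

Step 1 — Angular frequency: ω = 2π·f = 2π·71.7 = 450.5 rad/s.
Step 2 — Component impedances:
  Z1: Z = jωL = j·450.5·0.00288 = 0 + j1.297 Ω
  Z2: Z = 1/(jωC) = -j/(ω·C) = 0 - j47.84 Ω
  Z3: Z = 1/(jωC) = -j/(ω·C) = 0 - j3936 Ω
Step 3 — With open output, the series arm Z2 and the output shunt Z3 appear in series to ground: Z2 + Z3 = 0 - j3984 Ω.
Step 4 — Parallel with input shunt Z1: Z_in = Z1 || (Z2 + Z3) = 0 + j1.298 Ω = 1.298∠90.0° Ω.
Step 5 — Source phasor: V = 12∠140.7° V = -9.286 + j7.601 V.
Step 6 — Current: I = V / Z = 5.856 + j7.155 A = 9.246∠50.7° A.
Step 7 — Complex power: S = V·I* = 0 + j111 VA.
Step 8 — Real power: P = Re(S) = 0 W.
Step 9 — Reactive power: Q = Im(S) = 111 VAR.
Step 10 — Apparent power: |S| = 111 VA.
Step 11 — Power factor: PF = P/|S| = 0 (lagging).

(a) P = 0 W  (b) Q = 111 VAR  (c) S = 111 VA  (d) PF = 0 (lagging)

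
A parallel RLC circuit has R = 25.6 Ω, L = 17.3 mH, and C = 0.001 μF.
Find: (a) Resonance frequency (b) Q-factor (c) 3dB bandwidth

Step 1 — Resonance: ω₀ = 1/√(LC) = 1/√(0.0173·1e-09) = 2.404e+05 rad/s.
Step 2 — f₀ = ω₀/(2π) = 3.826e+04 Hz.
Step 3 — Parallel Q: Q = R/(ω₀L) = 25.6/(2.404e+05·0.0173) = 0.006155.
Step 4 — Bandwidth: Δω = ω₀/Q = 3.906e+07 rad/s; BW = Δω/(2π) = 6.217e+06 Hz.

(a) f₀ = 3.826e+04 Hz  (b) Q = 0.006155  (c) BW = 6.217e+06 Hz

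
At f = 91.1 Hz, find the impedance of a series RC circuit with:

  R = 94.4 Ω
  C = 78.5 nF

Step 1 — Angular frequency: ω = 2π·f = 2π·91.1 = 572.4 rad/s.
Step 2 — Component impedances:
  R: Z = R = 94.4 Ω
  C: Z = 1/(jωC) = -j/(ω·C) = 0 - j2.226e+04 Ω
Step 3 — Series combination: Z_total = R + C = 94.4 - j2.226e+04 Ω = 2.226e+04∠-89.8° Ω.

Z = 94.4 - j2.226e+04 Ω = 2.226e+04∠-89.8° Ω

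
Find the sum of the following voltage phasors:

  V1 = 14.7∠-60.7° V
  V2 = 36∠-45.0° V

Step 1 — Convert each phasor to rectangular form:
  V1 = 14.7·(cos(-60.7°) + j·sin(-60.7°)) = 7.194 - j12.82 V
  V2 = 36·(cos(-45.0°) + j·sin(-45.0°)) = 25.46 - j25.46 V
Step 2 — Sum components: V_total = 32.65 - j38.28 V.
Step 3 — Convert to polar: |V_total| = 50.31 V, ∠V_total = -49.5°.

V_total = 50.31∠-49.5° V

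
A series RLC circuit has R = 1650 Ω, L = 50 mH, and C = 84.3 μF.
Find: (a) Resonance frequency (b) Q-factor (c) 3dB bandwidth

Step 1 — Resonance: ω₀ = 1/√(LC) = 1/√(0.05·8.43e-05) = 487.1 rad/s.
Step 2 — f₀ = ω₀/(2π) = 77.52 Hz.
Step 3 — Series Q: Q = ω₀L/R = 487.1·0.05/1650 = 0.01476.
Step 4 — Bandwidth: Δω = ω₀/Q = 3.3e+04 rad/s; BW = Δω/(2π) = 5252 Hz.

(a) f₀ = 77.52 Hz  (b) Q = 0.01476  (c) BW = 5252 Hz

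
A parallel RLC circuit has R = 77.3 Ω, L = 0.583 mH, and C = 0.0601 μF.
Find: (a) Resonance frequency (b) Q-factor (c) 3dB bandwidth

Step 1 — Resonance: ω₀ = 1/√(LC) = 1/√(0.000583·6.01e-08) = 1.689e+05 rad/s.
Step 2 — f₀ = ω₀/(2π) = 2.689e+04 Hz.
Step 3 — Parallel Q: Q = R/(ω₀L) = 77.3/(1.689e+05·0.000583) = 0.7848.
Step 4 — Bandwidth: Δω = ω₀/Q = 2.153e+05 rad/s; BW = Δω/(2π) = 3.426e+04 Hz.

(a) f₀ = 2.689e+04 Hz  (b) Q = 0.7848  (c) BW = 3.426e+04 Hz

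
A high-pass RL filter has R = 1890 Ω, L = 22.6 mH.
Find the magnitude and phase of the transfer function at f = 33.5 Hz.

Step 1 — Angular frequency: ω = 2π·33.5 = 210.5 rad/s.
Step 2 — Transfer function: H(jω) = jωL/(R + jωL).
Step 3 — Numerator jωL = j·4.757; denominator R + jωL = 1890 + j4.757.
Step 4 — H = 6.335e-06 + j0.002517.
Step 5 — Magnitude: |H| = 0.002517 (-52.0 dB); phase: φ = 89.9°.

|H| = 0.002517 (-52.0 dB), φ = 89.9°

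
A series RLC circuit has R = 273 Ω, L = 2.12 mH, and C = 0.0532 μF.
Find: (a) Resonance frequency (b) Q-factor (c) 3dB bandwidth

Step 1 — Resonance condition Im(Z)=0 gives ω₀ = 1/√(LC).
Step 2 — ω₀ = 1/√(0.00212·5.32e-08) = 9.416e+04 rad/s.
Step 3 — f₀ = ω₀/(2π) = 1.499e+04 Hz.
Step 4 — Series Q: Q = ω₀L/R = 9.416e+04·0.00212/273 = 0.7312.
Step 5 — 3dB bandwidth: Δω = ω₀/Q = 1.288e+05 rad/s; BW = Δω/(2π) = 2.049e+04 Hz.

(a) f₀ = 1.499e+04 Hz  (b) Q = 0.7312  (c) BW = 2.049e+04 Hz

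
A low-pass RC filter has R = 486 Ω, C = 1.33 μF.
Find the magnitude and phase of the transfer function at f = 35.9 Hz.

Step 1 — Angular frequency: ω = 2π·35.9 = 225.6 rad/s.
Step 2 — Transfer function: H(jω) = 1/(1 + jωRC).
Step 3 — Denominator: 1 + jωRC = 1 + j·225.6·486·1.33e-06 = 1 + j0.1458.
Step 4 — H = 0.9792 - j0.1428.
Step 5 — Magnitude: |H| = 0.9895 (-0.1 dB); phase: φ = -8.3°.

|H| = 0.9895 (-0.1 dB), φ = -8.3°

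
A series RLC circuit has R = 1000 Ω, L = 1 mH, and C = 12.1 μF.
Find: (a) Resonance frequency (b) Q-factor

Step 1 — Resonance condition Im(Z)=0 gives ω₀ = 1/√(LC).
Step 2 — ω₀ = 1/√(0.001·1.21e-05) = 9091 rad/s.
Step 3 — f₀ = ω₀/(2π) = 1447 Hz.
Step 4 — Series Q: Q = ω₀L/R = 9091·0.001/1000 = 0.009091.

(a) f₀ = 1447 Hz  (b) Q = 0.009091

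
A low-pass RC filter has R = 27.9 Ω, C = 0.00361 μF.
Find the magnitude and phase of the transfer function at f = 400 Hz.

Step 1 — Angular frequency: ω = 2π·400 = 2513 rad/s.
Step 2 — Transfer function: H(jω) = 1/(1 + jωRC).
Step 3 — Denominator: 1 + jωRC = 1 + j·2513·27.9·3.61e-09 = 1 + j0.0002531.
Step 4 — H = 1 - j0.0002531.
Step 5 — Magnitude: |H| = 1 (-0.0 dB); phase: φ = -0.0°.

|H| = 1 (-0.0 dB), φ = -0.0°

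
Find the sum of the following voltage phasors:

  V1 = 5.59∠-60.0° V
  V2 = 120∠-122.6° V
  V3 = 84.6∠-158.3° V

Step 1 — Convert each phasor to rectangular form:
  V1 = 5.59·(cos(-60.0°) + j·sin(-60.0°)) = 2.795 - j4.841 V
  V2 = 120·(cos(-122.6°) + j·sin(-122.6°)) = -64.65 - j101.1 V
  V3 = 84.6·(cos(-158.3°) + j·sin(-158.3°)) = -78.6 - j31.28 V
Step 2 — Sum components: V_total = -140.5 - j137.2 V.
Step 3 — Convert to polar: |V_total| = 196.4 V, ∠V_total = -135.7°.

V_total = 196.4∠-135.7° V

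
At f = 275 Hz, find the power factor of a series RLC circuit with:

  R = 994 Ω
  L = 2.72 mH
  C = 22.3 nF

Step 1 — Angular frequency: ω = 2π·f = 2π·275 = 1728 rad/s.
Step 2 — Component impedances:
  R: Z = R = 994 Ω
  L: Z = jωL = j·1728·0.00272 = 0 + j4.7 Ω
  C: Z = 1/(jωC) = -j/(ω·C) = 0 - j2.595e+04 Ω
Step 3 — Series combination: Z_total = R + L + C = 994 - j2.595e+04 Ω = 2.597e+04∠-87.8° Ω.
Step 4 — Power factor: PF = cos(φ) = Re(Z)/|Z| = 994/25967 = 0.03828.
Step 5 — Type: Im(Z) = -2.595e+04 ⇒ leading (phase φ = -87.8°).

PF = 0.03828 (leading, φ = -87.8°)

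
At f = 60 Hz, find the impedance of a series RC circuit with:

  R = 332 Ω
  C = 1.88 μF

Step 1 — Angular frequency: ω = 2π·f = 2π·60 = 377 rad/s.
Step 2 — Component impedances:
  R: Z = R = 332 Ω
  C: Z = 1/(jωC) = -j/(ω·C) = 0 - j1411 Ω
Step 3 — Series combination: Z_total = R + C = 332 - j1411 Ω = 1449∠-76.8° Ω.

Z = 332 - j1411 Ω = 1449∠-76.8° Ω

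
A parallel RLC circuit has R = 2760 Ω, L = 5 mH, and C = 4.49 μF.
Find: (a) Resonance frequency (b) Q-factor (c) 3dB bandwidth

Step 1 — Resonance: ω₀ = 1/√(LC) = 1/√(0.005·4.49e-06) = 6674 rad/s.
Step 2 — f₀ = ω₀/(2π) = 1062 Hz.
Step 3 — Parallel Q: Q = R/(ω₀L) = 2760/(6674·0.005) = 82.71.
Step 4 — Bandwidth: Δω = ω₀/Q = 80.69 rad/s; BW = Δω/(2π) = 12.84 Hz.

(a) f₀ = 1062 Hz  (b) Q = 82.71  (c) BW = 12.84 Hz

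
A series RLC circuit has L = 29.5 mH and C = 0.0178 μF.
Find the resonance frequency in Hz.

Step 1 — Resonance condition Im(Z)=0 gives ω₀ = 1/√(LC).
Step 2 — ω₀ = 1/√(0.0295·1.78e-08) = 4.364e+04 rad/s.
Step 3 — f₀ = ω₀/(2π) = 6945 Hz.

f₀ = 6945 Hz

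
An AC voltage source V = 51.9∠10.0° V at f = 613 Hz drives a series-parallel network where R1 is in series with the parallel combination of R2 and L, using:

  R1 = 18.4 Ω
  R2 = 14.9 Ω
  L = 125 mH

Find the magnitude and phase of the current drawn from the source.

Step 1 — Angular frequency: ω = 2π·f = 2π·613 = 3852 rad/s.
Step 2 — Component impedances:
  R1: Z = R = 18.4 Ω
  R2: Z = R = 14.9 Ω
  L: Z = jωL = j·3852·0.125 = 0 + j481.4 Ω
Step 3 — Parallel branch: R2 || L = 1/(1/R2 + 1/L) = 14.89 + j0.4607 Ω.
Step 4 — Series with R1: Z_total = R1 + (R2 || L) = 33.29 + j0.4607 Ω = 33.29∠0.8° Ω.
Step 5 — Source phasor: V = 51.9∠10.0° V = 51.11 + j9.012 V.
Step 6 — Ohm's law: I = V / Z_total = (51.11 + j9.012) / (33.29 + j0.4607) = 1.539 + j0.2495 A.
Step 7 — Convert to polar: |I| = 1.559 A, ∠I = 9.2°.

I = 1.559∠9.2° A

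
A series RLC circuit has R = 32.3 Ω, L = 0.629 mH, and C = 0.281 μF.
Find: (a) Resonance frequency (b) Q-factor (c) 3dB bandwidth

Step 1 — Resonance condition Im(Z)=0 gives ω₀ = 1/√(LC).
Step 2 — ω₀ = 1/√(0.000629·2.81e-07) = 7.522e+04 rad/s.
Step 3 — f₀ = ω₀/(2π) = 1.197e+04 Hz.
Step 4 — Series Q: Q = ω₀L/R = 7.522e+04·0.000629/32.3 = 1.465.
Step 5 — 3dB bandwidth: Δω = ω₀/Q = 5.135e+04 rad/s; BW = Δω/(2π) = 8173 Hz.

(a) f₀ = 1.197e+04 Hz  (b) Q = 1.465  (c) BW = 8173 Hz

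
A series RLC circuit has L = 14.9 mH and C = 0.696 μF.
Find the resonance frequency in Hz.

Step 1 — Resonance condition Im(Z)=0 gives ω₀ = 1/√(LC).
Step 2 — ω₀ = 1/√(0.0149·6.96e-07) = 9820 rad/s.
Step 3 — f₀ = ω₀/(2π) = 1563 Hz.

f₀ = 1563 Hz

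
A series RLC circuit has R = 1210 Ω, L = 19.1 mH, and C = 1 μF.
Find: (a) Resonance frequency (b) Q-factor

Step 1 — Resonance condition Im(Z)=0 gives ω₀ = 1/√(LC).
Step 2 — ω₀ = 1/√(0.0191·1e-06) = 7236 rad/s.
Step 3 — f₀ = ω₀/(2π) = 1152 Hz.
Step 4 — Series Q: Q = ω₀L/R = 7236·0.0191/1210 = 0.1142.

(a) f₀ = 1152 Hz  (b) Q = 0.1142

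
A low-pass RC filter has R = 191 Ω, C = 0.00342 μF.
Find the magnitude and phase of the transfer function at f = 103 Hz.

Step 1 — Angular frequency: ω = 2π·103 = 647.2 rad/s.
Step 2 — Transfer function: H(jω) = 1/(1 + jωRC).
Step 3 — Denominator: 1 + jωRC = 1 + j·647.2·191·3.42e-09 = 1 + j0.0004227.
Step 4 — H = 1 - j0.0004227.
Step 5 — Magnitude: |H| = 1 (-0.0 dB); phase: φ = -0.0°.

|H| = 1 (-0.0 dB), φ = -0.0°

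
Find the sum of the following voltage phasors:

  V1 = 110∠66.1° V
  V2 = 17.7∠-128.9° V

Step 1 — Convert each phasor to rectangular form:
  V1 = 110·(cos(66.1°) + j·sin(66.1°)) = 44.57 + j100.6 V
  V2 = 17.7·(cos(-128.9°) + j·sin(-128.9°)) = -11.11 - j13.77 V
Step 2 — Sum components: V_total = 33.45 + j86.79 V.
Step 3 — Convert to polar: |V_total| = 93.02 V, ∠V_total = 68.9°.

V_total = 93.02∠68.9° V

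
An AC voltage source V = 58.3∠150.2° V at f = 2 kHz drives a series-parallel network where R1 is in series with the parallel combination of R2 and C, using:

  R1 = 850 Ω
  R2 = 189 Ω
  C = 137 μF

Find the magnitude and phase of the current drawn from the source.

Step 1 — Angular frequency: ω = 2π·f = 2π·2000 = 1.257e+04 rad/s.
Step 2 — Component impedances:
  R1: Z = R = 850 Ω
  R2: Z = R = 189 Ω
  C: Z = 1/(jωC) = -j/(ω·C) = 0 - j0.5809 Ω
Step 3 — Parallel branch: R2 || C = 1/(1/R2 + 1/C) = 0.001785 - j0.5809 Ω.
Step 4 — Series with R1: Z_total = R1 + (R2 || C) = 850 - j0.5809 Ω = 850∠-0.0° Ω.
Step 5 — Source phasor: V = 58.3∠150.2° V = -50.59 + j28.97 V.
Step 6 — Ohm's law: I = V / Z_total = (-50.59 + j28.97) / (850 - j0.5809) = -0.05954 + j0.03405 A.
Step 7 — Convert to polar: |I| = 0.06859 A, ∠I = 150.2°.

I = 0.06859∠150.2° A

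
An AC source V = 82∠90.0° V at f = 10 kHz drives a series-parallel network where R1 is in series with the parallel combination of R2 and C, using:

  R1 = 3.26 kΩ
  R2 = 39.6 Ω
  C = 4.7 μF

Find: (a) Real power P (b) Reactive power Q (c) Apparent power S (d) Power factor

Step 1 — Angular frequency: ω = 2π·f = 2π·1e+04 = 6.283e+04 rad/s.
Step 2 — Component impedances:
  R1: Z = R = 3260 Ω
  R2: Z = R = 39.6 Ω
  C: Z = 1/(jωC) = -j/(ω·C) = 0 - j3.386 Ω
Step 3 — Parallel branch: R2 || C = 1/(1/R2 + 1/C) = 0.2875 - j3.362 Ω.
Step 4 — Series with R1: Z_total = R1 + (R2 || C) = 3260 - j3.362 Ω = 3260∠-0.1° Ω.
Step 5 — Source phasor: V = 82∠90.0° V = 0 + j82 V.
Step 6 — Current: I = V / Z = -2.593e-05 + j0.02515 A = 0.02515∠90.1° A.
Step 7 — Complex power: S = V·I* = 2.062 - j0.002127 VA.
Step 8 — Real power: P = Re(S) = 2.062 W.
Step 9 — Reactive power: Q = Im(S) = -0.002127 VAR.
Step 10 — Apparent power: |S| = 2.062 VA.
Step 11 — Power factor: PF = P/|S| = 1 (leading).

(a) P = 2.062 W  (b) Q = -0.002127 VAR  (c) S = 2.062 VA  (d) PF = 1 (leading)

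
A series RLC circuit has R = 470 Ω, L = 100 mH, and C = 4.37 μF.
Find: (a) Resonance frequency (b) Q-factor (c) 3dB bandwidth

Step 1 — Resonance: ω₀ = 1/√(LC) = 1/√(0.1·4.37e-06) = 1513 rad/s.
Step 2 — f₀ = ω₀/(2π) = 240.8 Hz.
Step 3 — Series Q: Q = ω₀L/R = 1513·0.1/470 = 0.3219.
Step 4 — Bandwidth: Δω = ω₀/Q = 4700 rad/s; BW = Δω/(2π) = 748 Hz.

(a) f₀ = 240.8 Hz  (b) Q = 0.3219  (c) BW = 748 Hz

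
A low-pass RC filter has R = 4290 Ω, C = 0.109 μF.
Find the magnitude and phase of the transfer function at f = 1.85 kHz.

Step 1 — Angular frequency: ω = 2π·1850 = 1.162e+04 rad/s.
Step 2 — Transfer function: H(jω) = 1/(1 + jωRC).
Step 3 — Denominator: 1 + jωRC = 1 + j·1.162e+04·4290·1.09e-07 = 1 + j5.435.
Step 4 — H = 0.03274 - j0.178.
Step 5 — Magnitude: |H| = 0.1809 (-14.8 dB); phase: φ = -79.6°.

|H| = 0.1809 (-14.8 dB), φ = -79.6°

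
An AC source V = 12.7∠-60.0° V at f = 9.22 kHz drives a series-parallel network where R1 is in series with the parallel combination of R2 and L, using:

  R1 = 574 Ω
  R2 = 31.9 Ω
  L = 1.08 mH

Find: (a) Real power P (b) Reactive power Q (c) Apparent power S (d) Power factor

Step 1 — Angular frequency: ω = 2π·f = 2π·9220 = 5.793e+04 rad/s.
Step 2 — Component impedances:
  R1: Z = R = 574 Ω
  R2: Z = R = 31.9 Ω
  L: Z = jωL = j·5.793e+04·0.00108 = 0 + j62.57 Ω
Step 3 — Parallel branch: R2 || L = 1/(1/R2 + 1/L) = 25.32 + j12.91 Ω.
Step 4 — Series with R1: Z_total = R1 + (R2 || L) = 599.3 + j12.91 Ω = 599.5∠1.2° Ω.
Step 5 — Source phasor: V = 12.7∠-60.0° V = 6.35 - j11 V.
Step 6 — Current: I = V / Z = 0.0102 - j0.01857 A = 0.02119∠-61.2° A.
Step 7 — Complex power: S = V·I* = 0.269 + j0.005794 VA.
Step 8 — Real power: P = Re(S) = 0.269 W.
Step 9 — Reactive power: Q = Im(S) = 0.005794 VAR.
Step 10 — Apparent power: |S| = 0.2691 VA.
Step 11 — Power factor: PF = P/|S| = 0.9998 (lagging).

(a) P = 0.269 W  (b) Q = 0.005794 VAR  (c) S = 0.2691 VA  (d) PF = 0.9998 (lagging)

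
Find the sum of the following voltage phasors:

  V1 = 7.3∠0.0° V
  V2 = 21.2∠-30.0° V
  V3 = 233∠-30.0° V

Step 1 — Convert each phasor to rectangular form:
  V1 = 7.3·(cos(0.0°) + j·sin(0.0°)) = 7.3 V
  V2 = 21.2·(cos(-30.0°) + j·sin(-30.0°)) = 18.36 - j10.6 V
  V3 = 233·(cos(-30.0°) + j·sin(-30.0°)) = 201.8 - j116.5 V
Step 2 — Sum components: V_total = 227.4 - j127.1 V.
Step 3 — Convert to polar: |V_total| = 260.5 V, ∠V_total = -29.2°.

V_total = 260.5∠-29.2° V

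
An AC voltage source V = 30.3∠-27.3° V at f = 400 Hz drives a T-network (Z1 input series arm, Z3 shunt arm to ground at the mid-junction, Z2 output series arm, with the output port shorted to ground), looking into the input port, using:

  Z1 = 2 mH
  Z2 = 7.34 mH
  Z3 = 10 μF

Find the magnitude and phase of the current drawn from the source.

Step 1 — Angular frequency: ω = 2π·f = 2π·400 = 2513 rad/s.
Step 2 — Component impedances:
  Z1: Z = jωL = j·2513·0.002 = 0 + j5.027 Ω
  Z2: Z = jωL = j·2513·0.00734 = 0 + j18.45 Ω
  Z3: Z = 1/(jωC) = -j/(ω·C) = 0 - j39.79 Ω
Step 3 — With the output port shorted to ground, the output series arm Z2 runs from the junction to ground; the shunt arm Z3 also runs from the junction to ground. They appear in parallel: Z3 || Z2 = 0 + j34.39 Ω.
Step 4 — Series with input arm Z1: Z_in = Z1 + (Z3 || Z2) = 0 + j39.42 Ω = 39.42∠90.0° Ω.
Step 5 — Source phasor: V = 30.3∠-27.3° V = 26.93 - j13.9 V.
Step 6 — Ohm's law: I = V / Z_total = (26.93 - j13.9) / (0 + j39.42) = -0.3525 - j0.683 A.
Step 7 — Convert to polar: |I| = 0.7686 A, ∠I = -117.3°.

I = 0.7686∠-117.3° A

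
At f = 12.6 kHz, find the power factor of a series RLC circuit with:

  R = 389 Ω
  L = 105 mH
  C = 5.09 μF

Step 1 — Angular frequency: ω = 2π·f = 2π·1.26e+04 = 7.917e+04 rad/s.
Step 2 — Component impedances:
  R: Z = R = 389 Ω
  L: Z = jωL = j·7.917e+04·0.105 = 0 + j8313 Ω
  C: Z = 1/(jωC) = -j/(ω·C) = 0 - j2.482 Ω
Step 3 — Series combination: Z_total = R + L + C = 389 + j8310 Ω = 8319∠87.3° Ω.
Step 4 — Power factor: PF = cos(φ) = Re(Z)/|Z| = 389/8319 = 0.04676.
Step 5 — Type: Im(Z) = 8310 ⇒ lagging (phase φ = 87.3°).

PF = 0.04676 (lagging, φ = 87.3°)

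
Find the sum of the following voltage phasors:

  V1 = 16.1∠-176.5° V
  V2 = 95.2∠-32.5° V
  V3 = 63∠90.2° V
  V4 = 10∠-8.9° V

Step 1 — Convert each phasor to rectangular form:
  V1 = 16.1·(cos(-176.5°) + j·sin(-176.5°)) = -16.07 - j0.9829 V
  V2 = 95.2·(cos(-32.5°) + j·sin(-32.5°)) = 80.29 - j51.15 V
  V3 = 63·(cos(90.2°) + j·sin(90.2°)) = -0.2199 + j63 V
  V4 = 10·(cos(-8.9°) + j·sin(-8.9°)) = 9.88 - j1.547 V
Step 2 — Sum components: V_total = 73.88 + j9.319 V.
Step 3 — Convert to polar: |V_total| = 74.47 V, ∠V_total = 7.2°.

V_total = 74.47∠7.2° V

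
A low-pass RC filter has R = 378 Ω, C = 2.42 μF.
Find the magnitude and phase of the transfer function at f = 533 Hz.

Step 1 — Angular frequency: ω = 2π·533 = 3349 rad/s.
Step 2 — Transfer function: H(jω) = 1/(1 + jωRC).
Step 3 — Denominator: 1 + jωRC = 1 + j·3349·378·2.42e-06 = 1 + j3.063.
Step 4 — H = 0.09629 - j0.295.
Step 5 — Magnitude: |H| = 0.3103 (-10.2 dB); phase: φ = -71.9°.

|H| = 0.3103 (-10.2 dB), φ = -71.9°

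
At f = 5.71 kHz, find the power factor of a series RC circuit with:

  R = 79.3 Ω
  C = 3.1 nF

Step 1 — Angular frequency: ω = 2π·f = 2π·5710 = 3.588e+04 rad/s.
Step 2 — Component impedances:
  R: Z = R = 79.3 Ω
  C: Z = 1/(jωC) = -j/(ω·C) = 0 - j8991 Ω
Step 3 — Series combination: Z_total = R + C = 79.3 - j8991 Ω = 8992∠-89.5° Ω.
Step 4 — Power factor: PF = cos(φ) = Re(Z)/|Z| = 79.3/8992 = 0.008819.
Step 5 — Type: Im(Z) = -8991 ⇒ leading (phase φ = -89.5°).

PF = 0.008819 (leading, φ = -89.5°)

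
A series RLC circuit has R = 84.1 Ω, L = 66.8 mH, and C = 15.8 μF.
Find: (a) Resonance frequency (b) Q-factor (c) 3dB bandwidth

Step 1 — Resonance: ω₀ = 1/√(LC) = 1/√(0.0668·1.58e-05) = 973.4 rad/s.
Step 2 — f₀ = ω₀/(2π) = 154.9 Hz.
Step 3 — Series Q: Q = ω₀L/R = 973.4·0.0668/84.1 = 0.7731.
Step 4 — Bandwidth: Δω = ω₀/Q = 1259 rad/s; BW = Δω/(2π) = 200.4 Hz.

(a) f₀ = 154.9 Hz  (b) Q = 0.7731  (c) BW = 200.4 Hz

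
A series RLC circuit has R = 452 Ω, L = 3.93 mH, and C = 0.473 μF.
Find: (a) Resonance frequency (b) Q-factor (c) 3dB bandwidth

Step 1 — Resonance: ω₀ = 1/√(LC) = 1/√(0.00393·4.73e-07) = 2.319e+04 rad/s.
Step 2 — f₀ = ω₀/(2π) = 3691 Hz.
Step 3 — Series Q: Q = ω₀L/R = 2.319e+04·0.00393/452 = 0.2017.
Step 4 — Bandwidth: Δω = ω₀/Q = 1.15e+05 rad/s; BW = Δω/(2π) = 1.83e+04 Hz.

(a) f₀ = 3691 Hz  (b) Q = 0.2017  (c) BW = 1.83e+04 Hz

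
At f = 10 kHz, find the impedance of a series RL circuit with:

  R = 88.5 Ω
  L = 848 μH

Step 1 — Angular frequency: ω = 2π·f = 2π·1e+04 = 6.283e+04 rad/s.
Step 2 — Component impedances:
  R: Z = R = 88.5 Ω
  L: Z = jωL = j·6.283e+04·0.000848 = 0 + j53.28 Ω
Step 3 — Series combination: Z_total = R + L = 88.5 + j53.28 Ω = 103.3∠31.1° Ω.

Z = 88.5 + j53.28 Ω = 103.3∠31.1° Ω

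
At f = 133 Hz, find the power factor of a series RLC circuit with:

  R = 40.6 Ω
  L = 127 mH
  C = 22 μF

Step 1 — Angular frequency: ω = 2π·f = 2π·133 = 835.7 rad/s.
Step 2 — Component impedances:
  R: Z = R = 40.6 Ω
  L: Z = jωL = j·835.7·0.127 = 0 + j106.1 Ω
  C: Z = 1/(jωC) = -j/(ω·C) = 0 - j54.39 Ω
Step 3 — Series combination: Z_total = R + L + C = 40.6 + j51.74 Ω = 65.76∠51.9° Ω.
Step 4 — Power factor: PF = cos(φ) = Re(Z)/|Z| = 40.6/65.76 = 0.6174.
Step 5 — Type: Im(Z) = 51.74 ⇒ lagging (phase φ = 51.9°).

PF = 0.6174 (lagging, φ = 51.9°)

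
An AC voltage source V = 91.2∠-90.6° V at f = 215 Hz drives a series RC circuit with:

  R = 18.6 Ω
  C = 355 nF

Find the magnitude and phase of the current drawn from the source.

Step 1 — Angular frequency: ω = 2π·f = 2π·215 = 1351 rad/s.
Step 2 — Component impedances:
  R: Z = R = 18.6 Ω
  C: Z = 1/(jωC) = -j/(ω·C) = 0 - j2085 Ω
Step 3 — Series combination: Z_total = R + C = 18.6 - j2085 Ω = 2085∠-89.5° Ω.
Step 4 — Source phasor: V = 91.2∠-90.6° V = -0.955 - j91.19 V.
Step 5 — Ohm's law: I = V / Z_total = (-0.955 - j91.19) / (18.6 - j2085) = 0.04373 - j0.000848 A.
Step 6 — Convert to polar: |I| = 0.04373 A, ∠I = -1.1°.

I = 0.04373∠-1.1° A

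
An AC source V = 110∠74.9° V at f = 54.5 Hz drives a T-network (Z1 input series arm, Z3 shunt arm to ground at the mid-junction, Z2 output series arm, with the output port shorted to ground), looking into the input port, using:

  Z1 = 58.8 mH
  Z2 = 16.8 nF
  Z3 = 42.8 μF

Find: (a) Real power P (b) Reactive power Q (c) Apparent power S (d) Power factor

Step 1 — Angular frequency: ω = 2π·f = 2π·54.5 = 342.4 rad/s.
Step 2 — Component impedances:
  Z1: Z = jωL = j·342.4·0.0588 = 0 + j20.14 Ω
  Z2: Z = 1/(jωC) = -j/(ω·C) = 0 - j1.738e+05 Ω
  Z3: Z = 1/(jωC) = -j/(ω·C) = 0 - j68.23 Ω
Step 3 — With the output port shorted to ground, the output series arm Z2 runs from the junction to ground; the shunt arm Z3 also runs from the junction to ground. They appear in parallel: Z3 || Z2 = 0 - j68.2 Ω.
Step 4 — Series with input arm Z1: Z_in = Z1 + (Z3 || Z2) = 0 - j48.07 Ω = 48.07∠-90.0° Ω.
Step 5 — Source phasor: V = 110∠74.9° V = 28.66 + j106.2 V.
Step 6 — Current: I = V / Z = -2.209 + j0.5961 A = 2.288∠164.9° A.
Step 7 — Complex power: S = V·I* = 0 - j251.7 VA.
Step 8 — Real power: P = Re(S) = 0 W.
Step 9 — Reactive power: Q = Im(S) = -251.7 VAR.
Step 10 — Apparent power: |S| = 251.7 VA.
Step 11 — Power factor: PF = P/|S| = 0 (leading).

(a) P = 0 W  (b) Q = -251.7 VAR  (c) S = 251.7 VA  (d) PF = 0 (leading)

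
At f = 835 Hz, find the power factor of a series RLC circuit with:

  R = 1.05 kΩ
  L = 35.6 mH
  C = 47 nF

Step 1 — Angular frequency: ω = 2π·f = 2π·835 = 5246 rad/s.
Step 2 — Component impedances:
  R: Z = R = 1050 Ω
  L: Z = jωL = j·5246·0.0356 = 0 + j186.8 Ω
  C: Z = 1/(jωC) = -j/(ω·C) = 0 - j4055 Ω
Step 3 — Series combination: Z_total = R + L + C = 1050 - j3869 Ω = 4009∠-74.8° Ω.
Step 4 — Power factor: PF = cos(φ) = Re(Z)/|Z| = 1050/4009 = 0.2619.
Step 5 — Type: Im(Z) = -3869 ⇒ leading (phase φ = -74.8°).

PF = 0.2619 (leading, φ = -74.8°)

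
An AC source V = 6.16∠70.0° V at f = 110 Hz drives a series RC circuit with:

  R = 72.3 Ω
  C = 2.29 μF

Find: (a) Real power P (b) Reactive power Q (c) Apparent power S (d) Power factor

Step 1 — Angular frequency: ω = 2π·f = 2π·110 = 691.2 rad/s.
Step 2 — Component impedances:
  R: Z = R = 72.3 Ω
  C: Z = 1/(jωC) = -j/(ω·C) = 0 - j631.8 Ω
Step 3 — Series combination: Z_total = R + C = 72.3 - j631.8 Ω = 635.9∠-83.5° Ω.
Step 4 — Source phasor: V = 6.16∠70.0° V = 2.107 + j5.789 V.
Step 5 — Current: I = V / Z = -0.008667 + j0.004326 A = 0.009686∠153.5° A.
Step 6 — Complex power: S = V·I* = 0.006784 - j0.05928 VA.
Step 7 — Real power: P = Re(S) = 0.006784 W.
Step 8 — Reactive power: Q = Im(S) = -0.05928 VAR.
Step 9 — Apparent power: |S| = 0.05967 VA.
Step 10 — Power factor: PF = P/|S| = 0.1137 (leading).

(a) P = 0.006784 W  (b) Q = -0.05928 VAR  (c) S = 0.05967 VA  (d) PF = 0.1137 (leading)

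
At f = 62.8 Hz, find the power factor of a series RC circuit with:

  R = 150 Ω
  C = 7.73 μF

Step 1 — Angular frequency: ω = 2π·f = 2π·62.8 = 394.6 rad/s.
Step 2 — Component impedances:
  R: Z = R = 150 Ω
  C: Z = 1/(jωC) = -j/(ω·C) = 0 - j327.9 Ω
Step 3 — Series combination: Z_total = R + C = 150 - j327.9 Ω = 360.5∠-65.4° Ω.
Step 4 — Power factor: PF = cos(φ) = Re(Z)/|Z| = 150/360.54 = 0.416.
Step 5 — Type: Im(Z) = -327.9 ⇒ leading (phase φ = -65.4°).

PF = 0.416 (leading, φ = -65.4°)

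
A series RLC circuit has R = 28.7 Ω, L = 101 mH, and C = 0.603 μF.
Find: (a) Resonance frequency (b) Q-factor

Step 1 — Resonance condition Im(Z)=0 gives ω₀ = 1/√(LC).
Step 2 — ω₀ = 1/√(0.101·6.03e-07) = 4052 rad/s.
Step 3 — f₀ = ω₀/(2π) = 644.9 Hz.
Step 4 — Series Q: Q = ω₀L/R = 4052·0.101/28.7 = 14.26.

(a) f₀ = 644.9 Hz  (b) Q = 14.26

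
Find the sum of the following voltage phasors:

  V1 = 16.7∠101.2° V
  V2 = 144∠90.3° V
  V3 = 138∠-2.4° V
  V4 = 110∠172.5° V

Step 1 — Convert each phasor to rectangular form:
  V1 = 16.7·(cos(101.2°) + j·sin(101.2°)) = -3.244 + j16.38 V
  V2 = 144·(cos(90.3°) + j·sin(90.3°)) = -0.754 + j144 V
  V3 = 138·(cos(-2.4°) + j·sin(-2.4°)) = 137.9 - j5.779 V
  V4 = 110·(cos(172.5°) + j·sin(172.5°)) = -109.1 + j14.36 V
Step 2 — Sum components: V_total = 24.82 + j169 V.
Step 3 — Convert to polar: |V_total| = 170.8 V, ∠V_total = 81.6°.

V_total = 170.8∠81.6° V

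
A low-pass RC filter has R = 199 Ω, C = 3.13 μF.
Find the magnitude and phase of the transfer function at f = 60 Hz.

Step 1 — Angular frequency: ω = 2π·60 = 377 rad/s.
Step 2 — Transfer function: H(jω) = 1/(1 + jωRC).
Step 3 — Denominator: 1 + jωRC = 1 + j·377·199·3.13e-06 = 1 + j0.2348.
Step 4 — H = 0.9477 - j0.2225.
Step 5 — Magnitude: |H| = 0.9735 (-0.2 dB); phase: φ = -13.2°.

|H| = 0.9735 (-0.2 dB), φ = -13.2°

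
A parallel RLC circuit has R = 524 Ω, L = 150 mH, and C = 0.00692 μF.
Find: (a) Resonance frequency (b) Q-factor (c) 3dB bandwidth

Step 1 — Resonance: ω₀ = 1/√(LC) = 1/√(0.15·6.92e-09) = 3.104e+04 rad/s.
Step 2 — f₀ = ω₀/(2π) = 4940 Hz.
Step 3 — Parallel Q: Q = R/(ω₀L) = 524/(3.104e+04·0.15) = 0.1125.
Step 4 — Bandwidth: Δω = ω₀/Q = 2.758e+05 rad/s; BW = Δω/(2π) = 4.389e+04 Hz.

(a) f₀ = 4940 Hz  (b) Q = 0.1125  (c) BW = 4.389e+04 Hz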